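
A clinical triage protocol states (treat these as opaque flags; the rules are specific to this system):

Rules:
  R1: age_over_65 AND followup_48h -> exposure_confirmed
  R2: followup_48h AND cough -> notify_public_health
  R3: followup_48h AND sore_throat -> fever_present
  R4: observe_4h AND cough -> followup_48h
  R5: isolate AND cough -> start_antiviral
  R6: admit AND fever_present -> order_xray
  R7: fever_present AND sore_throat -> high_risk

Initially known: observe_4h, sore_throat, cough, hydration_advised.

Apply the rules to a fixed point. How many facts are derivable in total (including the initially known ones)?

Round 1 fires R4, giving followup_48h.
Round 2 fires R2, R3, giving notify_public_health, fever_present.
Round 3 fires R7, giving high_risk.
Closure: {cough, fever_present, followup_48h, high_risk, hydration_advised, notify_public_health, observe_4h, sore_throat} — 8 facts.

8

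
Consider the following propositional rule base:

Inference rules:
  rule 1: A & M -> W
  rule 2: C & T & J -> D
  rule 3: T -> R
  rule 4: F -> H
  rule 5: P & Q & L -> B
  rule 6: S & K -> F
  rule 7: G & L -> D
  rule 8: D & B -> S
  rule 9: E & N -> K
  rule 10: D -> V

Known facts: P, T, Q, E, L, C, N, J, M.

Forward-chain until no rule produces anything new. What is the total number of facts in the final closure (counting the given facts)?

17

Round 1: rule 2 [C & T & J -> D]; rule 3 [T -> R]; rule 5 [P & Q & L -> B]; rule 9 [E & N -> K]. Adds D, R, B, K.
Round 2: rule 8 [D & B -> S]; rule 10 [D -> V]. Adds S, V.
Round 3: rule 6 [S & K -> F]. Adds F.
Round 4: rule 4 [F -> H]. Adds H.
Closure: {B, C, D, E, F, H, J, K, L, M, N, P, Q, R, S, T, V} — 17 facts.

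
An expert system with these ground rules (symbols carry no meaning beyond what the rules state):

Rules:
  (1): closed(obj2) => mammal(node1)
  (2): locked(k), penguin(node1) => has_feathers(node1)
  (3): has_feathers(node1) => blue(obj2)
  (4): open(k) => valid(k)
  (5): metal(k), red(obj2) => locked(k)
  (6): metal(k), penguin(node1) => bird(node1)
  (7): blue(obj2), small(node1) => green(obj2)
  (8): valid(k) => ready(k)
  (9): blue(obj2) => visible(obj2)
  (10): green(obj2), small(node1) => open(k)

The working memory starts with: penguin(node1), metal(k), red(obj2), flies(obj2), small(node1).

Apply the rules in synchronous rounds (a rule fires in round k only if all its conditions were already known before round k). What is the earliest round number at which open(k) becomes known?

5

[1] (5) [metal(k), red(obj2) => locked(k)]; (6) [metal(k), penguin(node1) => bird(node1)]. ⇒ new: locked(k), bird(node1).
[2] (2) [locked(k), penguin(node1) => has_feathers(node1)]. ⇒ new: has_feathers(node1).
[3] (3) [has_feathers(node1) => blue(obj2)]. ⇒ new: blue(obj2).
[4] (7) [blue(obj2), small(node1) => green(obj2)]; (9) [blue(obj2) => visible(obj2)]. ⇒ new: green(obj2), visible(obj2).
[5] (10) [green(obj2), small(node1) => open(k)]. ⇒ new: open(k).
open(k) first appears in round 5.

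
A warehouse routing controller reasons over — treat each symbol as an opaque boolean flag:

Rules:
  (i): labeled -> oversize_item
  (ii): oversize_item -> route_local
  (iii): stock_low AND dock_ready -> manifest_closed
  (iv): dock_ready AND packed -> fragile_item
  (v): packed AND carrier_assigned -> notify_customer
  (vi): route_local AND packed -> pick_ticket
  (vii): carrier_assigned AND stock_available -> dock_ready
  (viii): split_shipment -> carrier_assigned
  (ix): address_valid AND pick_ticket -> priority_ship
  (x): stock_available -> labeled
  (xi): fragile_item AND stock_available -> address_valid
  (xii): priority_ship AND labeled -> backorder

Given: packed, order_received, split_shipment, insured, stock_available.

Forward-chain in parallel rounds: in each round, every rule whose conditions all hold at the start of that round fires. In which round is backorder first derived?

Round 1: (viii) [split_shipment -> carrier_assigned]; (x) [stock_available -> labeled]. New: carrier_assigned, labeled.
Round 2: (i) [labeled -> oversize_item]; (v) [packed AND carrier_assigned -> notify_customer]; (vii) [carrier_assigned AND stock_available -> dock_ready]. New: oversize_item, notify_customer, dock_ready.
Round 3: (ii) [oversize_item -> route_local]; (iv) [dock_ready AND packed -> fragile_item]. New: route_local, fragile_item.
Round 4: (vi) [route_local AND packed -> pick_ticket]; (xi) [fragile_item AND stock_available -> address_valid]. New: pick_ticket, address_valid.
Round 5: (ix) [address_valid AND pick_ticket -> priority_ship]. New: priority_ship.
Round 6: (xii) [priority_ship AND labeled -> backorder]. New: backorder.
backorder first appears in round 6.

6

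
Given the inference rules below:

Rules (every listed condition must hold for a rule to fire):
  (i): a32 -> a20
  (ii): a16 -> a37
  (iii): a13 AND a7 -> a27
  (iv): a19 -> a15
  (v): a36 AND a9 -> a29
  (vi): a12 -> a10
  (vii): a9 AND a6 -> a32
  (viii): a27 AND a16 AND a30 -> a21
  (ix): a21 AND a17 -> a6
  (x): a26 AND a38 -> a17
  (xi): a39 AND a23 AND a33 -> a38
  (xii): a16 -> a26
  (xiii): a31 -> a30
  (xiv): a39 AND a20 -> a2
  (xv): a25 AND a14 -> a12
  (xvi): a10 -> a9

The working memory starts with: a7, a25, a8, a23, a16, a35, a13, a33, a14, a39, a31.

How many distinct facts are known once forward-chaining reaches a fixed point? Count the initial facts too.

25

[1] (ii) [a16 -> a37]; (iii) [a13 AND a7 -> a27]; (xi) [a39 AND a23 AND a33 -> a38]; (xii) [a16 -> a26]; (xiii) [a31 -> a30]; (xv) [a25 AND a14 -> a12]. ⇒ new: a37, a27, a38, a26, a30, a12.
[2] (vi) [a12 -> a10]; (viii) [a27 AND a16 AND a30 -> a21]; (x) [a26 AND a38 -> a17]. ⇒ new: a10, a21, a17.
[3] (ix) [a21 AND a17 -> a6]; (xvi) [a10 -> a9]. ⇒ new: a6, a9.
[4] (vii) [a9 AND a6 -> a32]. ⇒ new: a32.
[5] (i) [a32 -> a20]. ⇒ new: a20.
[6] (xiv) [a39 AND a20 -> a2]. ⇒ new: a2.
Closure: {a10, a12, a13, a14, a16, a17, a2, a20, a21, a23, a25, a26, a27, a30, a31, a32, a33, a35, a37, a38, a39, a6, a7, a8, a9} — 25 facts.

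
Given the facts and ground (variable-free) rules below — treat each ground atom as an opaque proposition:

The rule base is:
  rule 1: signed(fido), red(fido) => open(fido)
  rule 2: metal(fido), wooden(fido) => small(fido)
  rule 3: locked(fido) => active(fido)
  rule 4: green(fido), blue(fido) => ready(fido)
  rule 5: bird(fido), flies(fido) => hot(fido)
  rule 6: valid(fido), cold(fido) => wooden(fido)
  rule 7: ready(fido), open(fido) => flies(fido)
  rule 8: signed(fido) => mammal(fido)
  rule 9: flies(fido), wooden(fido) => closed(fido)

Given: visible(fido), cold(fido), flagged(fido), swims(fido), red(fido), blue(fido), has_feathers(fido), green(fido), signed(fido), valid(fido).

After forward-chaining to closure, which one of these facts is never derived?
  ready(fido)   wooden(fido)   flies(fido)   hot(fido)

Round 1 fires rule 1, rule 4, rule 6, rule 8, giving open(fido), ready(fido), wooden(fido), mammal(fido).
Round 2 fires rule 7, giving flies(fido).
Round 3 fires rule 9, giving closed(fido).
Derived: flies(fido) (round 2), ready(fido) (round 1), wooden(fido) (round 1). hot(fido) never appears in any round.

hot(fido)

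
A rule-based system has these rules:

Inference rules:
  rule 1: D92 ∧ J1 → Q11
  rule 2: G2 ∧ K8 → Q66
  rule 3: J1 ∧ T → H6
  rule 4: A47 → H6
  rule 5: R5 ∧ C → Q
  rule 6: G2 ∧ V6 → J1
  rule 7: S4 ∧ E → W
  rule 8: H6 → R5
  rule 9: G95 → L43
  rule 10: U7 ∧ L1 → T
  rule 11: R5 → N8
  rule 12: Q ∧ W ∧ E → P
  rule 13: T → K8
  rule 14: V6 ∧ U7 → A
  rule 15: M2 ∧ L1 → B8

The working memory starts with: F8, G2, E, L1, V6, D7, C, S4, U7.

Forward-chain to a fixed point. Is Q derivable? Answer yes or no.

yes

Round 1 — rule 6, rule 7, rule 10, rule 14, derive J1, W, T, A.
Round 2 — rule 3, rule 13, derive H6, K8.
Round 3 — rule 2, rule 8, derive Q66, R5.
Round 4 — rule 5, rule 11, derive Q, N8.
Round 5 — rule 12, derive P.
Q appears in round 4, so it is derivable.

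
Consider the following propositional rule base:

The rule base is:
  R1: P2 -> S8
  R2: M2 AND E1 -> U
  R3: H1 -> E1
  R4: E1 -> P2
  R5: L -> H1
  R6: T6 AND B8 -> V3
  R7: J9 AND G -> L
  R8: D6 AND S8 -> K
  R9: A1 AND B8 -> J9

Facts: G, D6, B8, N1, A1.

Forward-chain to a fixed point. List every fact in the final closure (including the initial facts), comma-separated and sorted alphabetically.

A1, B8, D6, E1, G, H1, J9, K, L, N1, P2, S8

Round 1 fires R9, giving J9.
Round 2 fires R7, giving L.
Round 3 fires R5, giving H1.
Round 4 fires R3, giving E1.
Round 5 fires R4, giving P2.
Round 6 fires R1, giving S8.
Round 7 fires R8, giving K.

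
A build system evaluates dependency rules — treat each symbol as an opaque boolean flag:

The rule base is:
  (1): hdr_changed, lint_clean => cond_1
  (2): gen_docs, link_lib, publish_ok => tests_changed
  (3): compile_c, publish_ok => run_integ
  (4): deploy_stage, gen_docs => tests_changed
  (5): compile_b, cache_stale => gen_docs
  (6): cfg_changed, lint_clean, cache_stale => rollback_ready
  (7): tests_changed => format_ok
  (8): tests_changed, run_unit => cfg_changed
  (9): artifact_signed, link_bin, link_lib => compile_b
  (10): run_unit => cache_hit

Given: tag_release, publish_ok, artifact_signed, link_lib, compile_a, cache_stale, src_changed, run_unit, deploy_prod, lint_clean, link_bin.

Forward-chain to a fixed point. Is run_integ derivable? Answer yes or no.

no

Round 1 fires (9), (10), giving compile_b, cache_hit.
Round 2 fires (5), giving gen_docs.
Round 3 fires (2), giving tests_changed.
Round 4 fires (7), (8), giving format_ok, cfg_changed.
Round 5 fires (6), giving rollback_ready.
Fixed point reached. run_integ is concluded only by (3); (3) needs compile_c (never derived).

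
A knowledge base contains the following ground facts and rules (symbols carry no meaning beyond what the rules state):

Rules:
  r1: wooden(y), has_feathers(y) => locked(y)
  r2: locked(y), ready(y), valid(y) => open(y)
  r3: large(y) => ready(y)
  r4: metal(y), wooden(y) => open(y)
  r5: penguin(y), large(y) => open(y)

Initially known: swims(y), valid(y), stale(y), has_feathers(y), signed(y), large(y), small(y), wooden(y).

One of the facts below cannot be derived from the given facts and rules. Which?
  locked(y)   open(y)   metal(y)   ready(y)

Round 1: r1 [wooden(y), has_feathers(y) => locked(y)]; r3 [large(y) => ready(y)]. New: locked(y), ready(y).
Round 2: r2 [locked(y), ready(y), valid(y) => open(y)]. New: open(y).
Derived: open(y) (round 2), locked(y) (round 1), ready(y) (round 1). metal(y) never appears in any round.

metal(y)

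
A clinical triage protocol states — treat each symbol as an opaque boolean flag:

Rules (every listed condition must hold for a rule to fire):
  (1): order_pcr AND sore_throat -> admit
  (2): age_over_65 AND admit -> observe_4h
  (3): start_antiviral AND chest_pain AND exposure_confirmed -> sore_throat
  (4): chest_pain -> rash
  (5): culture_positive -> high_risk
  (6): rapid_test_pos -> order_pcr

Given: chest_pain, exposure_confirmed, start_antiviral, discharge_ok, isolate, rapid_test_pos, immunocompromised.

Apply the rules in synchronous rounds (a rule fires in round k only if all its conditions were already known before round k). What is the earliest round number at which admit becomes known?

2

Round 1: (3) [start_antiviral AND chest_pain AND exposure_confirmed -> sore_throat]; (4) [chest_pain -> rash]; (6) [rapid_test_pos -> order_pcr]. New: sore_throat, rash, order_pcr.
Round 2: (1) [order_pcr AND sore_throat -> admit]. New: admit.
admit first appears in round 2.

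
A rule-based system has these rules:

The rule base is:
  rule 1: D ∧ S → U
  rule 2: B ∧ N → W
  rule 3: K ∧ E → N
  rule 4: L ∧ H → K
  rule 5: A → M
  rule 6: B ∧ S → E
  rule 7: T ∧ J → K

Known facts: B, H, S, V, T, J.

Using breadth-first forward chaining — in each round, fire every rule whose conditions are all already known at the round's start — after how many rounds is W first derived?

Round 1: rule 6 [B ∧ S → E]; rule 7 [T ∧ J → K]. Adds E, K.
Round 2: rule 3 [K ∧ E → N]. Adds N.
Round 3: rule 2 [B ∧ N → W]. Adds W.
W first appears in round 3.

3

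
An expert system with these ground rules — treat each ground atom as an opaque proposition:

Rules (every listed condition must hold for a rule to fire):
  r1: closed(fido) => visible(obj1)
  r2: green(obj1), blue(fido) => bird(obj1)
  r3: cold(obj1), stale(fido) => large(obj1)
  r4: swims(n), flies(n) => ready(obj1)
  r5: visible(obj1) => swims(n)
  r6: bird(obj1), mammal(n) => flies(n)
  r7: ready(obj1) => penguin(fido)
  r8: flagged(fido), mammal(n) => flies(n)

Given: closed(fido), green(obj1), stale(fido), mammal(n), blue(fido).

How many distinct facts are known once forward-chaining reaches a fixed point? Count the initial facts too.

11

Round 1 — r1, r2, derive visible(obj1), bird(obj1).
Round 2 — r5, r6, derive swims(n), flies(n).
Round 3 — r4, derive ready(obj1).
Round 4 — r7, derive penguin(fido).
Closure: {bird(obj1), blue(fido), closed(fido), flies(n), green(obj1), mammal(n), penguin(fido), ready(obj1), stale(fido), swims(n), visible(obj1)} — 11 facts.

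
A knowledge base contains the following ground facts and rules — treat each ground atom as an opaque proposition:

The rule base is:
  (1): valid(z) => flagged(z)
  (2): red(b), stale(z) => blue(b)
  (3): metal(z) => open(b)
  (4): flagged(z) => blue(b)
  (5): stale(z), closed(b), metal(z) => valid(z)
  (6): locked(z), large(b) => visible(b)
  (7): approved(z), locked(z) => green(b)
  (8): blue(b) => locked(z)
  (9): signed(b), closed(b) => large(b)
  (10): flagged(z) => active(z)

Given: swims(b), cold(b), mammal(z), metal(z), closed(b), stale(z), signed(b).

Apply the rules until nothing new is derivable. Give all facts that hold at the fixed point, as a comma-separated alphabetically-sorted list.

active(z), blue(b), closed(b), cold(b), flagged(z), large(b), locked(z), mammal(z), metal(z), open(b), signed(b), stale(z), swims(b), valid(z), visible(b)

Round 1: (3) [metal(z) => open(b)]; (5) [stale(z), closed(b), metal(z) => valid(z)]; (9) [signed(b), closed(b) => large(b)]. Adds open(b), valid(z), large(b).
Round 2: (1) [valid(z) => flagged(z)]. Adds flagged(z).
Round 3: (4) [flagged(z) => blue(b)]; (10) [flagged(z) => active(z)]. Adds blue(b), active(z).
Round 4: (8) [blue(b) => locked(z)]. Adds locked(z).
Round 5: (6) [locked(z), large(b) => visible(b)]. Adds visible(b).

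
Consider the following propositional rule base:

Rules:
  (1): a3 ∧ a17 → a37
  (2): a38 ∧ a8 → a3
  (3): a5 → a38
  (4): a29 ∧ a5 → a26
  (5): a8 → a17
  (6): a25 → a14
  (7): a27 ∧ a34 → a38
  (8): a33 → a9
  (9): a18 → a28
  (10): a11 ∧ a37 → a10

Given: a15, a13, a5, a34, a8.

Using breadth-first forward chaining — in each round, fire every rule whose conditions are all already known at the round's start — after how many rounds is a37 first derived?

Round 1: (3) [a5 → a38]; (5) [a8 → a17]. New: a38, a17.
Round 2: (2) [a38 ∧ a8 → a3]. New: a3.
Round 3: (1) [a3 ∧ a17 → a37]. New: a37.
a37 first appears in round 3.

3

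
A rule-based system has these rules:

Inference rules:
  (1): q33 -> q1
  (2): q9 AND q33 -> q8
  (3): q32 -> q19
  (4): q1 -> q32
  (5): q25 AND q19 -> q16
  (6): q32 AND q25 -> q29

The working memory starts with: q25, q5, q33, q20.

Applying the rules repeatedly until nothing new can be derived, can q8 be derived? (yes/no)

no

Round 1: (1) [q33 -> q1]. Adds q1.
Round 2: (4) [q1 -> q32]. Adds q32.
Round 3: (3) [q32 -> q19]; (6) [q32 AND q25 -> q29]. Adds q19, q29.
Round 4: (5) [q25 AND q19 -> q16]. Adds q16.
Fixed point reached. q8 is concluded only by (2); (2) needs q9 (never derived).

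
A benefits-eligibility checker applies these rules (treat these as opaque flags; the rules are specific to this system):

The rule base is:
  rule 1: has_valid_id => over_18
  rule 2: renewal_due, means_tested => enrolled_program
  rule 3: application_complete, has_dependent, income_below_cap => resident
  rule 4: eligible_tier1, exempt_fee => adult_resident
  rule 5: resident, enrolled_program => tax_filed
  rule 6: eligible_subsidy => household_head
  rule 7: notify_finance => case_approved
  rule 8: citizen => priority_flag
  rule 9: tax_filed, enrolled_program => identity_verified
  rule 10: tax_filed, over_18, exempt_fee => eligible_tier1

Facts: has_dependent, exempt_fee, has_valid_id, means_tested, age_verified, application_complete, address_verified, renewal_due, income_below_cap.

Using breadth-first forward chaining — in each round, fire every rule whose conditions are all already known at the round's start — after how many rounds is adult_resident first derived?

Round 1: rule 1 [has_valid_id => over_18]; rule 2 [renewal_due, means_tested => enrolled_program]; rule 3 [application_complete, has_dependent, income_below_cap => resident]. New: over_18, enrolled_program, resident.
Round 2: rule 5 [resident, enrolled_program => tax_filed]. New: tax_filed.
Round 3: rule 9 [tax_filed, enrolled_program => identity_verified]; rule 10 [tax_filed, over_18, exempt_fee => eligible_tier1]. New: identity_verified, eligible_tier1.
Round 4: rule 4 [eligible_tier1, exempt_fee => adult_resident]. New: adult_resident.
adult_resident first appears in round 4.

4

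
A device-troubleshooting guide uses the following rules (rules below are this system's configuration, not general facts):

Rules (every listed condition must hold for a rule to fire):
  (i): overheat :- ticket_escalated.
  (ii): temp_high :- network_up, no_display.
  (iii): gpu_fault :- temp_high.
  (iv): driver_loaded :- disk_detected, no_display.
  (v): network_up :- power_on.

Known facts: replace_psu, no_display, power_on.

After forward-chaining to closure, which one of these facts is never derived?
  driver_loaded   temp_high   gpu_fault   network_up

driver_loaded

Round 1: (v) [network_up :- power_on.]. New: network_up.
Round 2: (ii) [temp_high :- network_up, no_display.]. New: temp_high.
Round 3: (iii) [gpu_fault :- temp_high.]. New: gpu_fault.
Derived: gpu_fault (round 3), network_up (round 1), temp_high (round 2). driver_loaded never appears in any round.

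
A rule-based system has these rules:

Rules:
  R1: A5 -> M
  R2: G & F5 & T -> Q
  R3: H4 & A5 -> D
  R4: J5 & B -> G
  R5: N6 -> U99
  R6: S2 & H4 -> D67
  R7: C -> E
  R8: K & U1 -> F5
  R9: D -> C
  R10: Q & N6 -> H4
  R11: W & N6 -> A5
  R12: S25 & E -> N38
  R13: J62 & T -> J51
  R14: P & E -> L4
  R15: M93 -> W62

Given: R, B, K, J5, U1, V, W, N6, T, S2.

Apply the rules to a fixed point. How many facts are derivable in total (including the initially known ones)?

21

Round 1: R4 [J5 & B -> G]; R5 [N6 -> U99]; R8 [K & U1 -> F5]; R11 [W & N6 -> A5]. Adds G, U99, F5, A5.
Round 2: R1 [A5 -> M]; R2 [G & F5 & T -> Q]. Adds M, Q.
Round 3: R10 [Q & N6 -> H4]. Adds H4.
Round 4: R3 [H4 & A5 -> D]; R6 [S2 & H4 -> D67]. Adds D, D67.
Round 5: R9 [D -> C]. Adds C.
Round 6: R7 [C -> E]. Adds E.
Closure: {A5, B, C, D, D67, E, F5, G, H4, J5, K, M, N6, Q, R, S2, T, U1, U99, V, W} — 21 facts.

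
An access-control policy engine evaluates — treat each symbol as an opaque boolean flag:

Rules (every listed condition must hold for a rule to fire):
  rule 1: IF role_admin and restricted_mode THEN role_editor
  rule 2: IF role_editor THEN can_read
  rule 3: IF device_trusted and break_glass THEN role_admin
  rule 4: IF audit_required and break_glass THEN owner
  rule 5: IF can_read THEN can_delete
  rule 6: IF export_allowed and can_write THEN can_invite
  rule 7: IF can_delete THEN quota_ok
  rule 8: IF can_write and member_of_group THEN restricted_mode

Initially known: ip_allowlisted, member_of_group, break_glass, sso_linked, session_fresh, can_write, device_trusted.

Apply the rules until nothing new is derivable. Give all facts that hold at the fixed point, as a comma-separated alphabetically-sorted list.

Round 1: rule 3 [IF device_trusted and break_glass THEN role_admin]; rule 8 [IF can_write and member_of_group THEN restricted_mode]. New: role_admin, restricted_mode.
Round 2: rule 1 [IF role_admin and restricted_mode THEN role_editor]. New: role_editor.
Round 3: rule 2 [IF role_editor THEN can_read]. New: can_read.
Round 4: rule 5 [IF can_read THEN can_delete]. New: can_delete.
Round 5: rule 7 [IF can_delete THEN quota_ok]. New: quota_ok.

break_glass, can_delete, can_read, can_write, device_trusted, ip_allowlisted, member_of_group, quota_ok, restricted_mode, role_admin, role_editor, session_fresh, sso_linked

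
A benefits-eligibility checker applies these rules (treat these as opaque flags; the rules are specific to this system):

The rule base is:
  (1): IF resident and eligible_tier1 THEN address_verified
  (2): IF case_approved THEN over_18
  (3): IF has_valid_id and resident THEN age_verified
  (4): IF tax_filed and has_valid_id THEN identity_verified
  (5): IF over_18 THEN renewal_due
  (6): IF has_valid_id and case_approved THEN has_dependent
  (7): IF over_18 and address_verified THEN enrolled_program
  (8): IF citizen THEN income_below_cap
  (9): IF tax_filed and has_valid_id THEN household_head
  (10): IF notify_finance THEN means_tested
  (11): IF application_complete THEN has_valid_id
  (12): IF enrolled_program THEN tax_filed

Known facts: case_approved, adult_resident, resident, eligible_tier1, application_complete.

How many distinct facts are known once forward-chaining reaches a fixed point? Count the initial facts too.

Round 1 fires (1), (2), (11), giving address_verified, over_18, has_valid_id.
Round 2 fires (3), (5), (6), (7), giving age_verified, renewal_due, has_dependent, enrolled_program.
Round 3 fires (12), giving tax_filed.
Round 4 fires (4), (9), giving identity_verified, household_head.
Closure: {address_verified, adult_resident, age_verified, application_complete, case_approved, eligible_tier1, enrolled_program, has_dependent, has_valid_id, household_head, identity_verified, over_18, renewal_due, resident, tax_filed} — 15 facts.

15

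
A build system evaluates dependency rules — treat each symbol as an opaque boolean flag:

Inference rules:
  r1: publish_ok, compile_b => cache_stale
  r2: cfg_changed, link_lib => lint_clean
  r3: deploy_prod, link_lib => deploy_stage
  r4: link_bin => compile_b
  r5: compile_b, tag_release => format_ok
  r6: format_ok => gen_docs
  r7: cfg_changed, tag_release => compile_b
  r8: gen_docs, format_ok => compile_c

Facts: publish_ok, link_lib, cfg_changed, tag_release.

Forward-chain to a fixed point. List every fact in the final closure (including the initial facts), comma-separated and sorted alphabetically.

cache_stale, cfg_changed, compile_b, compile_c, format_ok, gen_docs, link_lib, lint_clean, publish_ok, tag_release

[1] r2 [cfg_changed, link_lib => lint_clean]; r7 [cfg_changed, tag_release => compile_b]. ⇒ new: lint_clean, compile_b.
[2] r1 [publish_ok, compile_b => cache_stale]; r5 [compile_b, tag_release => format_ok]. ⇒ new: cache_stale, format_ok.
[3] r6 [format_ok => gen_docs]. ⇒ new: gen_docs.
[4] r8 [gen_docs, format_ok => compile_c]. ⇒ new: compile_c.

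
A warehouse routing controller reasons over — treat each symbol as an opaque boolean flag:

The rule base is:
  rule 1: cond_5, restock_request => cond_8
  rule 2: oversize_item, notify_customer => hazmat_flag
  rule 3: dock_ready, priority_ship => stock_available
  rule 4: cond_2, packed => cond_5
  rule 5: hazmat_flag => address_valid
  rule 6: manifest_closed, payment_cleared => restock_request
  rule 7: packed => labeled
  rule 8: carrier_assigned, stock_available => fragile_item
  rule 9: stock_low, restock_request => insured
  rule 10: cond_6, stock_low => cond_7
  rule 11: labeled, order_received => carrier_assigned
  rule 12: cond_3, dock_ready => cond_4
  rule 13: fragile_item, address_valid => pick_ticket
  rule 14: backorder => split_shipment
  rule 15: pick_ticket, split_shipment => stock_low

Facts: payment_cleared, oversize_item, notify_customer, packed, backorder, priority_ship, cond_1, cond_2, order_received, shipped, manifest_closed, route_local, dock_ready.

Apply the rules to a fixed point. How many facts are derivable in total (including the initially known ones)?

Round 1: rule 2 [oversize_item, notify_customer => hazmat_flag]; rule 3 [dock_ready, priority_ship => stock_available]; rule 4 [cond_2, packed => cond_5]; rule 6 [manifest_closed, payment_cleared => restock_request]; rule 7 [packed => labeled]; rule 14 [backorder => split_shipment]. New: hazmat_flag, stock_available, cond_5, restock_request, labeled, split_shipment.
Round 2: rule 1 [cond_5, restock_request => cond_8]; rule 5 [hazmat_flag => address_valid]; rule 11 [labeled, order_received => carrier_assigned]. New: cond_8, address_valid, carrier_assigned.
Round 3: rule 8 [carrier_assigned, stock_available => fragile_item]. New: fragile_item.
Round 4: rule 13 [fragile_item, address_valid => pick_ticket]. New: pick_ticket.
Round 5: rule 15 [pick_ticket, split_shipment => stock_low]. New: stock_low.
Round 6: rule 9 [stock_low, restock_request => insured]. New: insured.
Closure: {address_valid, backorder, carrier_assigned, cond_1, cond_2, cond_5, cond_8, dock_ready, fragile_item, hazmat_flag, insured, labeled, manifest_closed, notify_customer, order_received, oversize_item, packed, payment_cleared, pick_ticket, priority_ship, restock_request, route_local, shipped, split_shipment, stock_available, stock_low} — 26 facts.

26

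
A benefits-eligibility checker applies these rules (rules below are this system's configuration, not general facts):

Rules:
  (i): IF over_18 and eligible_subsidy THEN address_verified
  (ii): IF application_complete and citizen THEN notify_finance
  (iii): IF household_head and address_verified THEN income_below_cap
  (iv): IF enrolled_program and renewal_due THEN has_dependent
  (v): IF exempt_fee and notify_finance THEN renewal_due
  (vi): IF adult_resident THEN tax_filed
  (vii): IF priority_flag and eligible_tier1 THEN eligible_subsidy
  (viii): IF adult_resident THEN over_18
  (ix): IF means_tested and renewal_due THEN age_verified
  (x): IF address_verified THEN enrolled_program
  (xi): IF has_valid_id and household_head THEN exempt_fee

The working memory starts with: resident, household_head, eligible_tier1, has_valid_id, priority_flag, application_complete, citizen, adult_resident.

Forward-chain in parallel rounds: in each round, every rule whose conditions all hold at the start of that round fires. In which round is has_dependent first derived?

4

[1] (ii) [IF application_complete and citizen THEN notify_finance]; (vi) [IF adult_resident THEN tax_filed]; (vii) [IF priority_flag and eligible_tier1 THEN eligible_subsidy]; (viii) [IF adult_resident THEN over_18]; (xi) [IF has_valid_id and household_head THEN exempt_fee]. ⇒ new: notify_finance, tax_filed, eligible_subsidy, over_18, exempt_fee.
[2] (i) [IF over_18 and eligible_subsidy THEN address_verified]; (v) [IF exempt_fee and notify_finance THEN renewal_due]. ⇒ new: address_verified, renewal_due.
[3] (iii) [IF household_head and address_verified THEN income_below_cap]; (x) [IF address_verified THEN enrolled_program]. ⇒ new: income_below_cap, enrolled_program.
[4] (iv) [IF enrolled_program and renewal_due THEN has_dependent]. ⇒ new: has_dependent.
has_dependent first appears in round 4.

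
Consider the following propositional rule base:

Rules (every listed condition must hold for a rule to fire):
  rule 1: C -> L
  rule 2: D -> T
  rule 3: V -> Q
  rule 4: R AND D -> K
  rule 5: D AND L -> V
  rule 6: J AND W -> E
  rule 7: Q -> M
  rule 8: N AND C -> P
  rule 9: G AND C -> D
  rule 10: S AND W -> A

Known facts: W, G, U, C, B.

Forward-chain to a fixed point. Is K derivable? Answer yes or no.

no

Round 1: rule 1 [C -> L]; rule 9 [G AND C -> D]. New: L, D.
Round 2: rule 2 [D -> T]; rule 5 [D AND L -> V]. New: T, V.
Round 3: rule 3 [V -> Q]. New: Q.
Round 4: rule 7 [Q -> M]. New: M.
Fixed point reached. K is concluded only by rule 4; rule 4 needs R (never derived).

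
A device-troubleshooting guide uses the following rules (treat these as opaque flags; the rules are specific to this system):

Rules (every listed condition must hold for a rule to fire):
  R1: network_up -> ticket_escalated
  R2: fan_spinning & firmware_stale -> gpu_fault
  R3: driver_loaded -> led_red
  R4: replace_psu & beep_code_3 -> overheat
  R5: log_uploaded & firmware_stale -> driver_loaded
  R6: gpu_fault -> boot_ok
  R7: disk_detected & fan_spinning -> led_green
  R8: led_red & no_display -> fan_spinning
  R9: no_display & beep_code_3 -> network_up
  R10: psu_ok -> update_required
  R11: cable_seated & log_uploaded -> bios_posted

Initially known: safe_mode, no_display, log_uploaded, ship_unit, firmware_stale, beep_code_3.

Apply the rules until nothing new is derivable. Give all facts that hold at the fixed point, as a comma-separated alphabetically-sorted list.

beep_code_3, boot_ok, driver_loaded, fan_spinning, firmware_stale, gpu_fault, led_red, log_uploaded, network_up, no_display, safe_mode, ship_unit, ticket_escalated

Round 1 fires R5, R9, giving driver_loaded, network_up.
Round 2 fires R1, R3, giving ticket_escalated, led_red.
Round 3 fires R8, giving fan_spinning.
Round 4 fires R2, giving gpu_fault.
Round 5 fires R6, giving boot_ok.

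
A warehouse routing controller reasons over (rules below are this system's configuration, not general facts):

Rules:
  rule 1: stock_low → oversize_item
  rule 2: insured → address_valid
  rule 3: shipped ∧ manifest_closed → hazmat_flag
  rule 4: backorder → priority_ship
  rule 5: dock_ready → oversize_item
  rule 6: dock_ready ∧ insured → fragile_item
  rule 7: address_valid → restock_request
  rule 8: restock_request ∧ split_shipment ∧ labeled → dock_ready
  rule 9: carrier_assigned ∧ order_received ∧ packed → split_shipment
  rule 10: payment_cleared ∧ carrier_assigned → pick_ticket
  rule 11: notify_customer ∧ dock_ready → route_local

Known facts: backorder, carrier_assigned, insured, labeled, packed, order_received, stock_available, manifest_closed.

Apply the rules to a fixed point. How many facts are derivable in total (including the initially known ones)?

[1] rule 2 [insured → address_valid]; rule 4 [backorder → priority_ship]; rule 9 [carrier_assigned ∧ order_received ∧ packed → split_shipment]. ⇒ new: address_valid, priority_ship, split_shipment.
[2] rule 7 [address_valid → restock_request]. ⇒ new: restock_request.
[3] rule 8 [restock_request ∧ split_shipment ∧ labeled → dock_ready]. ⇒ new: dock_ready.
[4] rule 5 [dock_ready → oversize_item]; rule 6 [dock_ready ∧ insured → fragile_item]. ⇒ new: oversize_item, fragile_item.
Closure: {address_valid, backorder, carrier_assigned, dock_ready, fragile_item, insured, labeled, manifest_closed, order_received, oversize_item, packed, priority_ship, restock_request, split_shipment, stock_available} — 15 facts.

15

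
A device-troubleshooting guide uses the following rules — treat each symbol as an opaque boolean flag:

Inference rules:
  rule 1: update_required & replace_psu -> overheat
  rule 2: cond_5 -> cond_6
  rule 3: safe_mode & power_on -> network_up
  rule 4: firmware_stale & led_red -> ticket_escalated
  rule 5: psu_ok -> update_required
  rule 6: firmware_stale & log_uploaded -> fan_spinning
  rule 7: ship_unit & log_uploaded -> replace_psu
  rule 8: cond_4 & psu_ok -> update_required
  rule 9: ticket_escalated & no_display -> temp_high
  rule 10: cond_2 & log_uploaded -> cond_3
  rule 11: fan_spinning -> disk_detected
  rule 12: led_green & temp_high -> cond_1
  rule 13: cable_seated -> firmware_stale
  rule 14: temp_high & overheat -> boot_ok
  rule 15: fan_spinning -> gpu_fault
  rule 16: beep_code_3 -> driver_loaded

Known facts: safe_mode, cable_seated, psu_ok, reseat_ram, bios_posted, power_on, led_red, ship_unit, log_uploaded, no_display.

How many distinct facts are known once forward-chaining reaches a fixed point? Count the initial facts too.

21

[1] rule 3 [safe_mode & power_on -> network_up]; rule 5 [psu_ok -> update_required]; rule 7 [ship_unit & log_uploaded -> replace_psu]; rule 13 [cable_seated -> firmware_stale]. ⇒ new: network_up, update_required, replace_psu, firmware_stale.
[2] rule 1 [update_required & replace_psu -> overheat]; rule 4 [firmware_stale & led_red -> ticket_escalated]; rule 6 [firmware_stale & log_uploaded -> fan_spinning]. ⇒ new: overheat, ticket_escalated, fan_spinning.
[3] rule 9 [ticket_escalated & no_display -> temp_high]; rule 11 [fan_spinning -> disk_detected]; rule 15 [fan_spinning -> gpu_fault]. ⇒ new: temp_high, disk_detected, gpu_fault.
[4] rule 14 [temp_high & overheat -> boot_ok]. ⇒ new: boot_ok.
Closure: {bios_posted, boot_ok, cable_seated, disk_detected, fan_spinning, firmware_stale, gpu_fault, led_red, log_uploaded, network_up, no_display, overheat, power_on, psu_ok, replace_psu, reseat_ram, safe_mode, ship_unit, temp_high, ticket_escalated, update_required} — 21 facts.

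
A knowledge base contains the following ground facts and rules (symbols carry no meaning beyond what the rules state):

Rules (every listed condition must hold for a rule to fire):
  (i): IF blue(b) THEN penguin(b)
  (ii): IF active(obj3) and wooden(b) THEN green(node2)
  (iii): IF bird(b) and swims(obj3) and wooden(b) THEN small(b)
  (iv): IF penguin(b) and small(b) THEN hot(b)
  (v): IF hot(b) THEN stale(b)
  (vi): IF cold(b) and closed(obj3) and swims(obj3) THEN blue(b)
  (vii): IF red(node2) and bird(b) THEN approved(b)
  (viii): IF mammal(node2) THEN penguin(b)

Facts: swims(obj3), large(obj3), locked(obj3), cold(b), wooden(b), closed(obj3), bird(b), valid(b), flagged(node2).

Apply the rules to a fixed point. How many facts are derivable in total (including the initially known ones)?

14

[1] (iii) [IF bird(b) and swims(obj3) and wooden(b) THEN small(b)]; (vi) [IF cold(b) and closed(obj3) and swims(obj3) THEN blue(b)]. ⇒ new: small(b), blue(b).
[2] (i) [IF blue(b) THEN penguin(b)]. ⇒ new: penguin(b).
[3] (iv) [IF penguin(b) and small(b) THEN hot(b)]. ⇒ new: hot(b).
[4] (v) [IF hot(b) THEN stale(b)]. ⇒ new: stale(b).
Closure: {bird(b), blue(b), closed(obj3), cold(b), flagged(node2), hot(b), large(obj3), locked(obj3), penguin(b), small(b), stale(b), swims(obj3), valid(b), wooden(b)} — 14 facts.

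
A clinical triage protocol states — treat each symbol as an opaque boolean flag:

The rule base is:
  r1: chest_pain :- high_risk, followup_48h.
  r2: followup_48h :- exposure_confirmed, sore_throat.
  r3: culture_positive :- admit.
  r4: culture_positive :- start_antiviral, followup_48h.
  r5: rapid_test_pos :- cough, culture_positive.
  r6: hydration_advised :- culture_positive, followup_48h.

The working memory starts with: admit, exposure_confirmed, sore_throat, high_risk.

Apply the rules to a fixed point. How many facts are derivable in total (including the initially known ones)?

8

[1] r2 [followup_48h :- exposure_confirmed, sore_throat.]; r3 [culture_positive :- admit.]. ⇒ new: followup_48h, culture_positive.
[2] r1 [chest_pain :- high_risk, followup_48h.]; r6 [hydration_advised :- culture_positive, followup_48h.]. ⇒ new: chest_pain, hydration_advised.
Closure: {admit, chest_pain, culture_positive, exposure_confirmed, followup_48h, high_risk, hydration_advised, sore_throat} — 8 facts.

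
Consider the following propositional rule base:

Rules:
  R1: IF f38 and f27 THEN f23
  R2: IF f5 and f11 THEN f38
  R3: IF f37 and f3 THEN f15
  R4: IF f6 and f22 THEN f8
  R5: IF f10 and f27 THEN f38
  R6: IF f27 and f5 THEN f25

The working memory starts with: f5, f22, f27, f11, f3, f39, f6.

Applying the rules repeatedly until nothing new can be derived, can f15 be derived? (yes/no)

Round 1: R2 [IF f5 and f11 THEN f38]; R4 [IF f6 and f22 THEN f8]; R6 [IF f27 and f5 THEN f25]. New: f38, f8, f25.
Round 2: R1 [IF f38 and f27 THEN f23]. New: f23.
Fixed point reached. f15 is concluded only by R3; R3 needs f37 (never derived).

no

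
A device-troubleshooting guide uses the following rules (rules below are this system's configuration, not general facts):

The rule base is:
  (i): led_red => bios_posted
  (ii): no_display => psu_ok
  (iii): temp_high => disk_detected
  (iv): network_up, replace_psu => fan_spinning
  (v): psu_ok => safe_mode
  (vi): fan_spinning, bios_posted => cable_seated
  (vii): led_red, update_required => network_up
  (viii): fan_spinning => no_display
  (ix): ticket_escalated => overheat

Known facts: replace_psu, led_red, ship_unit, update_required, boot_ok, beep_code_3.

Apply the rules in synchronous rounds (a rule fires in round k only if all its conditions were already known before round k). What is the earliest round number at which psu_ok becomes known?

4

Round 1: (i) [led_red => bios_posted]; (vii) [led_red, update_required => network_up]. Adds bios_posted, network_up.
Round 2: (iv) [network_up, replace_psu => fan_spinning]. Adds fan_spinning.
Round 3: (vi) [fan_spinning, bios_posted => cable_seated]; (viii) [fan_spinning => no_display]. Adds cable_seated, no_display.
Round 4: (ii) [no_display => psu_ok]. Adds psu_ok.
psu_ok first appears in round 4.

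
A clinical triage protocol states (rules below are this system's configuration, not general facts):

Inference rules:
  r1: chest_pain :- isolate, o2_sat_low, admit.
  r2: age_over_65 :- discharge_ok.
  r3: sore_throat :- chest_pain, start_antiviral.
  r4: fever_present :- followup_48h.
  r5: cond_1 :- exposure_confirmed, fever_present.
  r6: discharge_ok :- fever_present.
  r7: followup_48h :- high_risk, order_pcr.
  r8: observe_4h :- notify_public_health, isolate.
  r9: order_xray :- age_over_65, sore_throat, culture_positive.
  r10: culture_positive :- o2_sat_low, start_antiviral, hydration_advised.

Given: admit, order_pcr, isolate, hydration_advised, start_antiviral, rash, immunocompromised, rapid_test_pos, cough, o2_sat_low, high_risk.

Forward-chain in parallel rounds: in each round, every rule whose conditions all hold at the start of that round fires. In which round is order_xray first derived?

5

Round 1: r1 [chest_pain :- isolate, o2_sat_low, admit.]; r7 [followup_48h :- high_risk, order_pcr.]; r10 [culture_positive :- o2_sat_low, start_antiviral, hydration_advised.]. Adds chest_pain, followup_48h, culture_positive.
Round 2: r3 [sore_throat :- chest_pain, start_antiviral.]; r4 [fever_present :- followup_48h.]. Adds sore_throat, fever_present.
Round 3: r6 [discharge_ok :- fever_present.]. Adds discharge_ok.
Round 4: r2 [age_over_65 :- discharge_ok.]. Adds age_over_65.
Round 5: r9 [order_xray :- age_over_65, sore_throat, culture_positive.]. Adds order_xray.
order_xray first appears in round 5.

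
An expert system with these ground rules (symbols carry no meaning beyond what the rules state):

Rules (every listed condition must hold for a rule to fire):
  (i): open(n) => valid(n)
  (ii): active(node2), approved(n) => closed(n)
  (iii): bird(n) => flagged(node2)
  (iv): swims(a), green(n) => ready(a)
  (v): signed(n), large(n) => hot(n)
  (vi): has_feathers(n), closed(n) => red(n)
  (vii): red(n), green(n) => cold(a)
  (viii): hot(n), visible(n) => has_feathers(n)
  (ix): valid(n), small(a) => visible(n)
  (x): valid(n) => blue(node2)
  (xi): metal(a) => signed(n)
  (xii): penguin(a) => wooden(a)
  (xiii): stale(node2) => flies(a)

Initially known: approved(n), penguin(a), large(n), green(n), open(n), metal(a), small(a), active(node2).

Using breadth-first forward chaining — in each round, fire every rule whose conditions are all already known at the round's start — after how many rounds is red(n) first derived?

4

[1] (i) [open(n) => valid(n)]; (ii) [active(node2), approved(n) => closed(n)]; (xi) [metal(a) => signed(n)]; (xii) [penguin(a) => wooden(a)]. ⇒ new: valid(n), closed(n), signed(n), wooden(a).
[2] (v) [signed(n), large(n) => hot(n)]; (ix) [valid(n), small(a) => visible(n)]; (x) [valid(n) => blue(node2)]. ⇒ new: hot(n), visible(n), blue(node2).
[3] (viii) [hot(n), visible(n) => has_feathers(n)]. ⇒ new: has_feathers(n).
[4] (vi) [has_feathers(n), closed(n) => red(n)]. ⇒ new: red(n).
red(n) first appears in round 4.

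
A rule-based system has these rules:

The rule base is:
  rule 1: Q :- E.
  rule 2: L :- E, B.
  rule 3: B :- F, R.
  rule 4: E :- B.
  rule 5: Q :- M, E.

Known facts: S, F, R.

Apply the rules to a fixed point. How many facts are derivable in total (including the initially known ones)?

7

[1] rule 3 [B :- F, R.]. ⇒ new: B.
[2] rule 4 [E :- B.]. ⇒ new: E.
[3] rule 1 [Q :- E.]; rule 2 [L :- E, B.]. ⇒ new: Q, L.
Closure: {B, E, F, L, Q, R, S} — 7 facts.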